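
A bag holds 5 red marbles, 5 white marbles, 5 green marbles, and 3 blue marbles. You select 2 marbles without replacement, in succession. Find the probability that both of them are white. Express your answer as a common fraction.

P(every draw is white) = 5/18 × 4/17 = 20/306 = 10/153.

10/153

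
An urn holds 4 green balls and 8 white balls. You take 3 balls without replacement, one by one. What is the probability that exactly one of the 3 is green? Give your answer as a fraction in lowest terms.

28/55

One ordering (green drawn first) has probability 4/12 × 8/11 × 7/10 = 224/1320 = 28/165.
There are C(3,1) = 3 such orderings, each equally likely, so P = 3 × 28/165 = 28/55.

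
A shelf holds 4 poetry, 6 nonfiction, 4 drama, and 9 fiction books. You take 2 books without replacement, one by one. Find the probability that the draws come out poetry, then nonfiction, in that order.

12/253

Multiply the probability of each draw given the previous ones:
P = 4/23 × 6/22 = 24/506 = 12/253.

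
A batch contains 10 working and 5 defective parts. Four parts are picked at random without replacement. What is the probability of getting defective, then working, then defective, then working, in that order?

5/91

Multiply the probability of each draw given the previous ones:
P = 5/15 × 10/14 × 4/13 × 9/12 = 1800/32760 = 5/91.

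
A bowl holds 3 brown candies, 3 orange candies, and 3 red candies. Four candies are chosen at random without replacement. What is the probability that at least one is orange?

37/42

P(no orange) = 6/9 × 5/8 × 4/7 × 3/6 = 360/3024 = 5/42.
P(at least one) = 1 − 5/42 = 37/42.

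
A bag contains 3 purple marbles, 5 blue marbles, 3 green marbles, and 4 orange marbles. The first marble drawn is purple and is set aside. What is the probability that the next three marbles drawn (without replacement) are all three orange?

1/91

With the first marble removed, 4 orange remain out of 14.
P = 4/14 × 3/13 × 2/12 = 24/2184 = 1/91.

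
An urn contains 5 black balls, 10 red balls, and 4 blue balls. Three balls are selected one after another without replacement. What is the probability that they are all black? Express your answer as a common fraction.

P(all black) = 5/19 × 4/18 × 3/17 = 60/5814 = 10/969.

10/969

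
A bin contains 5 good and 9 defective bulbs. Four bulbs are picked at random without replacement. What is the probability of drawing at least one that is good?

P(no good) = 9/14 × 8/13 × 7/12 × 6/11 = 3024/24024 = 18/143.
P(at least one) = 1 − 18/143 = 125/143.

125/143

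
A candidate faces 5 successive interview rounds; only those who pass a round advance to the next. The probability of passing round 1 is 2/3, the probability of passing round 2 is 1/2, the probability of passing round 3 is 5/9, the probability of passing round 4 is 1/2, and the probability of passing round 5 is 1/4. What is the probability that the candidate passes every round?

Multiplying along the chain,
P = 2/3 × 1/2 × 5/9 × 1/2 × 1/4 = 10/432 = 5/216.

5/216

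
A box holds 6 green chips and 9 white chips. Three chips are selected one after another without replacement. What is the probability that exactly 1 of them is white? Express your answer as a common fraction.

27/91

One ordering (white drawn first) has probability 9/15 × 6/14 × 5/13 = 270/2730 = 9/91.
There are C(3,1) = 3 such orderings, each equally likely, so P = 3 × 9/91 = 27/91.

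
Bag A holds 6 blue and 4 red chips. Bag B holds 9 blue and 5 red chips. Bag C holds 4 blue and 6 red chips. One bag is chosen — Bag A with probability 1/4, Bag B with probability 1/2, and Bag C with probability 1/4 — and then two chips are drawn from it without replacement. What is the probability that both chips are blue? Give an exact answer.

From Bag A: P(both blue) = (6/10)(5/9) = 1/3.
From Bag B: P(both blue) = (9/14)(8/13) = 36/91.
From Bag C: P(both blue) = (4/10)(3/9) = 2/15.
Total probability = (1/4)(1/3) + (1/2)(36/91) + (1/4)(2/15) = 1717/5460.

1717/5460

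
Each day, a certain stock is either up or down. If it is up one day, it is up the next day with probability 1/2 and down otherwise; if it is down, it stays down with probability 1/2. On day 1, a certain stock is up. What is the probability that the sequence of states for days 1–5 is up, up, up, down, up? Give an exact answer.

Day 1 is given. For each transition, use the conditional probability from the current state:
P(up | up) = 1/2; P(up | up) = 1/2; P(down | up) = 1/2; P(up | down) = 1/2.
P = 1/2 × 1/2 × 1/2 × 1/2 = 1/16.

1/16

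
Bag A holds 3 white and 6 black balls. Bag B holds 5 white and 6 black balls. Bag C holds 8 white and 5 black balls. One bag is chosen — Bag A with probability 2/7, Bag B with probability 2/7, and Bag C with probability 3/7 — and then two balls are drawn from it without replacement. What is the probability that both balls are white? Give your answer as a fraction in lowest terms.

From Bag A: P(both white) = (3/9)(2/8) = 1/12.
From Bag B: P(both white) = (5/11)(4/10) = 2/11.
From Bag C: P(both white) = (8/13)(7/12) = 14/39.
Total probability = (2/7)(1/12) + (2/7)(2/11) + (3/7)(14/39) = 197/858.

197/858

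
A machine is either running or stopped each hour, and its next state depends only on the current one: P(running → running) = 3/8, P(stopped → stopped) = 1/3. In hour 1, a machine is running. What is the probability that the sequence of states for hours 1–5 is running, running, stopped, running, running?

Hour 1 is given. For each transition, use the conditional probability from the current state:
P(running | running) = 3/8; P(stopped | running) = 5/8; P(running | stopped) = 2/3; P(running | running) = 3/8.
P = 3/8 × 5/8 × 2/3 × 3/8 = 90/1536 = 15/256.

15/256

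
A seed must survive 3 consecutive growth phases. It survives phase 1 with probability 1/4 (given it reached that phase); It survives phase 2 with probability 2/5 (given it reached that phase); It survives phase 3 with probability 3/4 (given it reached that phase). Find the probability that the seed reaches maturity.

Each stage is reached only if all earlier stages succeed, so
P = 1/4 × 2/5 × 3/4 = 6/80 = 3/40.

3/40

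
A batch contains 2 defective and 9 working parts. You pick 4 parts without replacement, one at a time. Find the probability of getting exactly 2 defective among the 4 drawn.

6/55

One ordering (defective drawn first) has probability 2/11 × 1/10 × 9/9 × 8/8 = 144/7920 = 1/55.
There are C(4,2) = 6 such orderings, each equally likely, so P = 6 × 1/55 = 6/55.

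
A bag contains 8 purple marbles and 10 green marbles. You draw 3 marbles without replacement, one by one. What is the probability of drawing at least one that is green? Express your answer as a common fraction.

P(no green) = 8/18 × 7/17 × 6/16 = 336/4896 = 7/102.
P(at least one) = 1 − 7/102 = 95/102.

95/102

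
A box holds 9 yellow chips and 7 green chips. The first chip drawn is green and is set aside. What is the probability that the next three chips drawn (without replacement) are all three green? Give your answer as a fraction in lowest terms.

With the first chip removed, 6 green remain out of 15.
P = 6/15 × 5/14 × 4/13 = 120/2730 = 4/91.

4/91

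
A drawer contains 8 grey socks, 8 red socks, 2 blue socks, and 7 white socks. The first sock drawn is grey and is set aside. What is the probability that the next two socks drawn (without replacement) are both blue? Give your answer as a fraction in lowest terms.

1/276

After the first draw, 2 of the remaining 24 socks are blue.
P = 2/24 × 1/23 = 2/552 = 1/276.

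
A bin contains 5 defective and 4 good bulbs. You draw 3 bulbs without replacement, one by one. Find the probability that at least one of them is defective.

P(no defective) = 4/9 × 3/8 × 2/7 = 24/504 = 1/21.
P(at least one) = 1 − 1/21 = 20/21.

20/21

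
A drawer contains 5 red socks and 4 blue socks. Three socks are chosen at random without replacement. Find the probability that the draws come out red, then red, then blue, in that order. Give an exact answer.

10/63

Each draw changes the counts, so multiply the conditional probabilities along the sequence:
P = 5/9 × 4/8 × 4/7 = 80/504 = 10/63.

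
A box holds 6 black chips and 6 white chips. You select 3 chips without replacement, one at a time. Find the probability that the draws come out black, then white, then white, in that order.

Each draw changes the counts, so multiply the conditional probabilities along the sequence:
P = 6/12 × 6/11 × 5/10 = 180/1320 = 3/22.

3/22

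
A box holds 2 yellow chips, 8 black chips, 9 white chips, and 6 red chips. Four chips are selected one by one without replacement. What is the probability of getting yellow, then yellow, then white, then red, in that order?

9/25300

Chain rule:
P = 2/25 × 1/24 × 9/23 × 6/22 = 108/303600 = 9/25300.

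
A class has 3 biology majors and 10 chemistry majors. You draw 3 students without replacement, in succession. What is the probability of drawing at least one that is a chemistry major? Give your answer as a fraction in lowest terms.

285/286

P(no chemistry majors) = 3/13 × 2/12 × 1/11 = 6/1716 = 1/286.
P(at least one) = 1 − 1/286 = 285/286.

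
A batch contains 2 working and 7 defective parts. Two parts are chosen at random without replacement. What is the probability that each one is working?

P(every draw is working) = 2/9 × 1/8 = 2/72 = 1/36.

1/36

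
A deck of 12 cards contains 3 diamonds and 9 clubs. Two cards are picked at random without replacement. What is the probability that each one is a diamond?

P = 3/12 × 2/11 = 6/132 = 1/22.

1/22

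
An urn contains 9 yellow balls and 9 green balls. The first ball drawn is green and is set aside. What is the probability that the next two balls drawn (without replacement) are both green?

With the first ball removed, 8 green remain out of 17.
P = 8/17 × 7/16 = 56/272 = 7/34.

7/34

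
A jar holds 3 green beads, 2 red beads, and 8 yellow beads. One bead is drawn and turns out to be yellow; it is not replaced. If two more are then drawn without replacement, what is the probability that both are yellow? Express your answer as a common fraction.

With the first bead removed, 7 yellow remain out of 12.
P = 7/12 × 6/11 = 42/132 = 7/22.

7/22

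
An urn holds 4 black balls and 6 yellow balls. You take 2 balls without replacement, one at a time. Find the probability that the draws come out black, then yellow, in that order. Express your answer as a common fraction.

Chain rule:
P = 4/10 × 6/9 = 24/90 = 4/15.

4/15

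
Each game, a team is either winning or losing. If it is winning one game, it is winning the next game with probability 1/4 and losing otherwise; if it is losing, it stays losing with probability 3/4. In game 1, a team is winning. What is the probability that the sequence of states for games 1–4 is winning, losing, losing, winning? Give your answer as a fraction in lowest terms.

Game 1 is given. For each transition, use the conditional probability from the current state:
P(losing | winning) = 3/4; P(losing | losing) = 3/4; P(winning | losing) = 1/4.
P = 3/4 × 3/4 × 1/4 = 9/64.

9/64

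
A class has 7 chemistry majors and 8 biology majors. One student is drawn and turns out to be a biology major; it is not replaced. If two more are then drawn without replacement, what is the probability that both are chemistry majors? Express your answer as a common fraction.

3/13

With the first student removed, 7 chemistry majors remain out of 14.
P = 7/14 × 6/13 = 42/182 = 3/13.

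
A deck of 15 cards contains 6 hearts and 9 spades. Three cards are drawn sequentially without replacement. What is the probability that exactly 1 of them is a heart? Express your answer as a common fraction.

One ordering (a heart drawn first) has probability 6/15 × 9/14 × 8/13 = 432/2730 = 72/455.
There are C(3,1) = 3 such orderings, each equally likely, so P = 3 × 72/455 = 216/455.

216/455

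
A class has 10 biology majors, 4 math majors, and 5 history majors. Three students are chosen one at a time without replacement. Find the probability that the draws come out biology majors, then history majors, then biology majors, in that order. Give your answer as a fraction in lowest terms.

Each draw changes the counts, so multiply the conditional probabilities along the sequence:
P = 10/19 × 5/18 × 9/17 = 450/5814 = 25/323.

25/323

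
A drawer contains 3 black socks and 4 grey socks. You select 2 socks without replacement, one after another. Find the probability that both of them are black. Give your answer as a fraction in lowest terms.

1/7

P(all black) = 3/7 × 2/6 = 6/42 = 1/7.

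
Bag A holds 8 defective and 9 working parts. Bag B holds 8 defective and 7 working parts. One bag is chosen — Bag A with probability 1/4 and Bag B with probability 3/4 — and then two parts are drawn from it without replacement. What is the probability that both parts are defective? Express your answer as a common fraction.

From Bag A: P(both defective) = (8/17)(7/16) = 7/34.
From Bag B: P(both defective) = (8/15)(7/14) = 4/15.
Total probability = (1/4)(7/34) + (3/4)(4/15) = 171/680.

171/680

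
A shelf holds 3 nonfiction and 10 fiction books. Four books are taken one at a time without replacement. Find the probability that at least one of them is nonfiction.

101/143

P(no nonfiction) = 10/13 × 9/12 × 8/11 × 7/10 = 5040/17160 = 42/143.
P(at least one) = 1 − 42/143 = 101/143.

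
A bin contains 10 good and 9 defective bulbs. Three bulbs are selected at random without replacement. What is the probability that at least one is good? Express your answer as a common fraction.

P(no good) = 9/19 × 8/18 × 7/17 = 504/5814 = 28/323.
P(at least one) = 1 − 28/323 = 295/323.

295/323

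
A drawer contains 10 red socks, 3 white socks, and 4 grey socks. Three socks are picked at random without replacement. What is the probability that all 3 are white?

P(all white) = 3/17 × 2/16 × 1/15 = 6/4080 = 1/680.

1/680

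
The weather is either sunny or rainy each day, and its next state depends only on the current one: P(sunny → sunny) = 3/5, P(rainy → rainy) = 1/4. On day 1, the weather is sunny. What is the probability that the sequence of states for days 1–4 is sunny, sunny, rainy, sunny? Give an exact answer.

9/50

Day 1 is given. For each transition, use the conditional probability from the current state:
P(sunny | sunny) = 3/5; P(rainy | sunny) = 2/5; P(sunny | rainy) = 3/4.
P = 3/5 × 2/5 × 3/4 = 18/100 = 9/50.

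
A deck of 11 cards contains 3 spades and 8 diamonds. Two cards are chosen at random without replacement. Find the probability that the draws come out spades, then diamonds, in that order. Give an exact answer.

12/55

Multiply the probability of each draw given the previous ones:
P = 3/11 × 8/10 = 24/110 = 12/55.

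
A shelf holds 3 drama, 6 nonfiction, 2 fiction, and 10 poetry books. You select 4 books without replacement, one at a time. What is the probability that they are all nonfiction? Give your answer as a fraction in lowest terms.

1/399

P(every draw is nonfiction) = 6/21 × 5/20 × 4/19 × 3/18 = 360/143640 = 1/399.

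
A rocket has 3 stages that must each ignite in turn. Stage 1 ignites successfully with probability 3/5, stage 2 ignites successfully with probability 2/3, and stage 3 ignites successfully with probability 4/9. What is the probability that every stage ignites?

Each stage is reached only if all earlier stages succeed, so
P = 3/5 × 2/3 × 4/9 = 24/135 = 8/45.

8/45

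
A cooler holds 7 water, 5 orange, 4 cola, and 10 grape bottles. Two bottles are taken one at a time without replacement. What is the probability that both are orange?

2/65

P(every draw is orange) = 5/26 × 4/25 = 20/650 = 2/65.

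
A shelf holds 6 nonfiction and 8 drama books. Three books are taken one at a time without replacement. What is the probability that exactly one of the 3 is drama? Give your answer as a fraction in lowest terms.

30/91

One ordering (drama drawn first) has probability 8/14 × 6/13 × 5/12 = 240/2184 = 10/91.
There are C(3,1) = 3 such orderings, each equally likely, so P = 3 × 10/91 = 30/91.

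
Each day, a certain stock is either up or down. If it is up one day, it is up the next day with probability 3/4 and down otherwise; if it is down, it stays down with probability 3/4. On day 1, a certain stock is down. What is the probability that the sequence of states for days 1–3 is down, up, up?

Day 1 is given. For each transition, use the conditional probability from the current state:
P(up | down) = 1/4; P(up | up) = 3/4.
P = 1/4 × 3/4 = 3/16.

3/16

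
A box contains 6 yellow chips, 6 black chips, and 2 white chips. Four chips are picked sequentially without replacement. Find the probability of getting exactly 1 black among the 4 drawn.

One ordering (black drawn first) has probability 6/14 × 8/13 × 7/12 × 6/11 = 2016/24024 = 12/143.
There are C(4,1) = 4 such orderings, each equally likely, so P = 4 × 12/143 = 48/143.

48/143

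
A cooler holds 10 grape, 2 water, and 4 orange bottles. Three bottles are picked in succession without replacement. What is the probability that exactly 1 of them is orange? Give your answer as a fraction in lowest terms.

33/70

One ordering (orange drawn first) has probability 4/16 × 12/15 × 11/14 = 528/3360 = 11/70.
There are C(3,1) = 3 such orderings, each equally likely, so P = 3 × 11/70 = 33/70.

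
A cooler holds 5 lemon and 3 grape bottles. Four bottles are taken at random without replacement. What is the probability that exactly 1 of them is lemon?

1/14

One ordering (lemon drawn first) has probability 5/8 × 3/7 × 2/6 × 1/5 = 30/1680 = 1/56.
There are C(4,1) = 4 such orderings, each equally likely, so P = 4 × 1/56 = 1/14.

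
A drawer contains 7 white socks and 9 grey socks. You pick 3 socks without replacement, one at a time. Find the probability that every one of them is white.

P(every draw is white) = 7/16 × 6/15 × 5/14 = 210/3360 = 1/16.

1/16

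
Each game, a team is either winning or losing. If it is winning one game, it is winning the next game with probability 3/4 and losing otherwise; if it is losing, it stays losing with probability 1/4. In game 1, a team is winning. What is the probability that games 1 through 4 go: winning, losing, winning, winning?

9/64

Game 1 is given. For each transition, use the conditional probability from the current state:
P(losing | winning) = 1/4; P(winning | losing) = 3/4; P(winning | winning) = 3/4.
P = 1/4 × 3/4 × 3/4 = 9/64.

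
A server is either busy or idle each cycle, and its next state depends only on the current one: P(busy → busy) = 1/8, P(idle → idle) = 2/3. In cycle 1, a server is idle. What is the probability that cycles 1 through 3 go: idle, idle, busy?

2/9

Cycle 1 is given. For each transition, use the conditional probability from the current state:
P(idle | idle) = 2/3; P(busy | idle) = 1/3.
P = 2/3 × 1/3 = 2/9.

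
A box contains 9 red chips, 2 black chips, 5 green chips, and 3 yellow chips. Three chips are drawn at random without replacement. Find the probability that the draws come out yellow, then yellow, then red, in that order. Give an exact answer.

Multiply the probability of each draw given the previous ones:
P = 3/19 × 2/18 × 9/17 = 54/5814 = 3/323.

3/323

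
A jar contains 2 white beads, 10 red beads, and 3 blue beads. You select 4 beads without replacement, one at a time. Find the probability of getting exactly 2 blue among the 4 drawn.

66/455

One ordering (blue drawn first) has probability 3/15 × 2/14 × 12/13 × 11/12 = 792/32760 = 11/455.
There are C(4,2) = 6 such orderings, each equally likely, so P = 6 × 11/455 = 66/455.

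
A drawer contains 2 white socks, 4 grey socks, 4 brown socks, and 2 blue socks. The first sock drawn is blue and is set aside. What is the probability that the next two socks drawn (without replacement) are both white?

1/55

After the first draw, 2 of the remaining 11 socks are white.
P = 2/11 × 1/10 = 2/110 = 1/55.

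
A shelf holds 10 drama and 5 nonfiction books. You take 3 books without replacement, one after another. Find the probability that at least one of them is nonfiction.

67/91

P(no nonfiction) = 10/15 × 9/14 × 8/13 = 720/2730 = 24/91.
P(at least one) = 1 − 24/91 = 67/91.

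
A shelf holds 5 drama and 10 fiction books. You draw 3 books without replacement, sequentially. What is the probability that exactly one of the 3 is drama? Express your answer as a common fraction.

One ordering (drama drawn first) has probability 5/15 × 10/14 × 9/13 = 450/2730 = 15/91.
There are C(3,1) = 3 such orderings, each equally likely, so P = 3 × 15/91 = 45/91.

45/91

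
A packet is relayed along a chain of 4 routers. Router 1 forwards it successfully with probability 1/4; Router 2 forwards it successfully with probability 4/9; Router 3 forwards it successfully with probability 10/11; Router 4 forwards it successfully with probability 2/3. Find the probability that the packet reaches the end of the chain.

The events are sequential, so multiply the conditional probabilities:
P = 1/4 × 4/9 × 10/11 × 2/3 = 80/1188 = 20/297.

20/297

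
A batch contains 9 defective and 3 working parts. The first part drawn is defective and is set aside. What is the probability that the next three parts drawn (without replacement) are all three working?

With the first part removed, 3 working remain out of 11.
P = 3/11 × 2/10 × 1/9 = 6/990 = 1/165.

1/165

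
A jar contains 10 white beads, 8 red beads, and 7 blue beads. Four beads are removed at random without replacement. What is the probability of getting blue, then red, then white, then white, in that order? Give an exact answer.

21/1265

Chain rule:
P = 7/25 × 8/24 × 10/23 × 9/22 = 5040/303600 = 21/1265.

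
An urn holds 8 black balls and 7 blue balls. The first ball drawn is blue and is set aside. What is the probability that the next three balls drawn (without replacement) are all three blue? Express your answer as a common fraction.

5/91

With the first ball removed, 6 blue remain out of 14.
P = 6/14 × 5/13 × 4/12 = 120/2184 = 5/91.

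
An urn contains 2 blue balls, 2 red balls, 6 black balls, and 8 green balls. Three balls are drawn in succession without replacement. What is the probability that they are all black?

P = 6/18 × 5/17 × 4/16 = 120/4896 = 5/204.

5/204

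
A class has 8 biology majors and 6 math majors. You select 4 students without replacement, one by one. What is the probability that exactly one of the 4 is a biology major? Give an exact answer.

One ordering (a biology major drawn first) has probability 8/14 × 6/13 × 5/12 × 4/11 = 960/24024 = 40/1001.
There are C(4,1) = 4 such orderings, each equally likely, so P = 4 × 40/1001 = 160/1001.

160/1001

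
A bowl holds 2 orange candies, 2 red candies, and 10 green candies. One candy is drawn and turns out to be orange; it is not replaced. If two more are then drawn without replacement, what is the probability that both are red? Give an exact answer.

1/78

After the first draw, 2 of the remaining 13 candies are red.
P = 2/13 × 1/12 = 2/156 = 1/78.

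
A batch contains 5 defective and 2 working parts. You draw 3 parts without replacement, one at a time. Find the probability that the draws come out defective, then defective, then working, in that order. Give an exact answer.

4/21

Each draw changes the counts, so multiply the conditional probabilities along the sequence:
P = 5/7 × 4/6 × 2/5 = 40/210 = 4/21.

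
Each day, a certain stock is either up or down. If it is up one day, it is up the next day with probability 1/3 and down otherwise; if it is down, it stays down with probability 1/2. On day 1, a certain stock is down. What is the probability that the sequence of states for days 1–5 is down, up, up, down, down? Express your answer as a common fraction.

Day 1 is given. For each transition, use the conditional probability from the current state:
P(up | down) = 1/2; P(up | up) = 1/3; P(down | up) = 2/3; P(down | down) = 1/2.
P = 1/2 × 1/3 × 2/3 × 1/2 = 2/36 = 1/18.

1/18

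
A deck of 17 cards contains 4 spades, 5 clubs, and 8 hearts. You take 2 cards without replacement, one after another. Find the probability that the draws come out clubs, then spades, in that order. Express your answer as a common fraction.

5/68

Chain rule:
P = 5/17 × 4/16 = 20/272 = 5/68.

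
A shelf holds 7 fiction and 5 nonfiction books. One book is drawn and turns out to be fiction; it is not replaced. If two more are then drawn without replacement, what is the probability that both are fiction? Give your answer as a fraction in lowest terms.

3/11

With the first book removed, 6 fiction remain out of 11.
P = 6/11 × 5/10 = 30/110 = 3/11.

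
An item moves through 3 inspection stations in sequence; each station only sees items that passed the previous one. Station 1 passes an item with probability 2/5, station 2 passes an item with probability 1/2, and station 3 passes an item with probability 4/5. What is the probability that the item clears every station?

Multiplying along the chain,
P = 2/5 × 1/2 × 4/5 = 8/50 = 4/25.

4/25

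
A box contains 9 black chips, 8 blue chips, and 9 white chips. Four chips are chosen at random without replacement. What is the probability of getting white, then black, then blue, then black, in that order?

108/7475

Multiply the probability of each draw given the previous ones:
P = 9/26 × 9/25 × 8/24 × 8/23 = 5184/358800 = 108/7475.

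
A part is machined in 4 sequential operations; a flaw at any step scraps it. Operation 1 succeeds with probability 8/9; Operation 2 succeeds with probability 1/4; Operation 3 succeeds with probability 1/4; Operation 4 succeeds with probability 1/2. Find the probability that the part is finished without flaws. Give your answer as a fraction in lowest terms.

1/36

Multiplying along the chain,
P = 8/9 × 1/4 × 1/4 × 1/2 = 8/288 = 1/36.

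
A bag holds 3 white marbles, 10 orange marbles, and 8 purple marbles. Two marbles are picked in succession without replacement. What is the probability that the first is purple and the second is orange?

Multiply the probability of each draw given the previous ones:
P = 8/21 × 10/20 = 80/420 = 4/21.

4/21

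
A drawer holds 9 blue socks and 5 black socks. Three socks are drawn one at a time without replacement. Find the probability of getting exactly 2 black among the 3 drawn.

One ordering (black drawn first) has probability 5/14 × 4/13 × 9/12 = 180/2184 = 15/182.
There are C(3,2) = 3 such orderings, each equally likely, so P = 3 × 15/182 = 45/182.

45/182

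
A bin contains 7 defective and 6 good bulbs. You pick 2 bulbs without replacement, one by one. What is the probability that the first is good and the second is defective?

Multiply the probability of each draw given the previous ones:
P = 6/13 × 7/12 = 42/156 = 7/26.

7/26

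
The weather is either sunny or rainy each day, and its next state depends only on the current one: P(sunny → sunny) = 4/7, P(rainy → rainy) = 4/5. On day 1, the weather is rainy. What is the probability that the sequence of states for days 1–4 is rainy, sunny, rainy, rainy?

12/175

Day 1 is given. For each transition, use the conditional probability from the current state:
P(sunny | rainy) = 1/5; P(rainy | sunny) = 3/7; P(rainy | rainy) = 4/5.
P = 1/5 × 3/7 × 4/5 = 12/175.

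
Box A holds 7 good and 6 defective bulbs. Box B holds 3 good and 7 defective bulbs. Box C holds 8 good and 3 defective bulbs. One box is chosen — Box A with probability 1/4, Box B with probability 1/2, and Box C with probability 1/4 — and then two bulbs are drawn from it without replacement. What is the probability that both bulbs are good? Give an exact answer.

From Box A: P(both good) = (7/13)(6/12) = 7/26.
From Box B: P(both good) = (3/10)(2/9) = 1/15.
From Box C: P(both good) = (8/11)(7/10) = 28/55.
Total probability = (1/4)(7/26) + (1/2)(1/15) + (1/4)(28/55) = 3911/17160.

3911/17160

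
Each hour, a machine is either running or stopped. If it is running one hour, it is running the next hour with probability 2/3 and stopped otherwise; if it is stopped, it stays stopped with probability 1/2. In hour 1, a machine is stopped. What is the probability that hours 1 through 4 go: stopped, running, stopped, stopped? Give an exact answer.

1/12

Hour 1 is given. For each transition, use the conditional probability from the current state:
P(running | stopped) = 1/2; P(stopped | running) = 1/3; P(stopped | stopped) = 1/2.
P = 1/2 × 1/3 × 1/2 = 1/12.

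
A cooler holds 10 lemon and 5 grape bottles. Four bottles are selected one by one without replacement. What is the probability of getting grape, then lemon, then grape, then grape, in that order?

Each draw changes the counts, so multiply the conditional probabilities along the sequence:
P = 5/15 × 10/14 × 4/13 × 3/12 = 600/32760 = 5/273.

5/273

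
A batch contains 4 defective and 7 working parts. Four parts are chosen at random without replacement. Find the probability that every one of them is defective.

P(all defective) = 4/11 × 3/10 × 2/9 × 1/8 = 24/7920 = 1/330.

1/330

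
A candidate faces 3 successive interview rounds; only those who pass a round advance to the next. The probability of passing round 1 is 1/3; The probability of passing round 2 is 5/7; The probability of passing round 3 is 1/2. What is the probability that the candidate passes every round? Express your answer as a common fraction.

Multiplying along the chain,
P = 1/3 × 5/7 × 1/2 = 5/42.

5/42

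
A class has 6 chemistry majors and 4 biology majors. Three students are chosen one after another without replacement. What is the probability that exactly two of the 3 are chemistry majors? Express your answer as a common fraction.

One ordering (chemistry majors drawn first) has probability 6/10 × 5/9 × 4/8 = 120/720 = 1/6.
There are C(3,2) = 3 such orderings, each equally likely, so P = 3 × 1/6 = 1/2.

1/2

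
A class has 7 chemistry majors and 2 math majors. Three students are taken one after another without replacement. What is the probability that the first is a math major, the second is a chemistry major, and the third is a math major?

Each draw changes the counts, so multiply the conditional probabilities along the sequence:
P = 2/9 × 7/8 × 1/7 = 14/504 = 1/36.

1/36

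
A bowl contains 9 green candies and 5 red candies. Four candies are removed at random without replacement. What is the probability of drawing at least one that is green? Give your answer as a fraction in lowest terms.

996/1001

P(no green) = 5/14 × 4/13 × 3/12 × 2/11 = 120/24024 = 5/1001.
P(at least one) = 1 − 5/1001 = 996/1001.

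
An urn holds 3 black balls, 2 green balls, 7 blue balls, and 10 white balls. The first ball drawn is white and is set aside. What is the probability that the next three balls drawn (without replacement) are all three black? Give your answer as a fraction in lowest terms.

With the first ball removed, 3 black remain out of 21.
P = 3/21 × 2/20 × 1/19 = 6/7980 = 1/1330.

1/1330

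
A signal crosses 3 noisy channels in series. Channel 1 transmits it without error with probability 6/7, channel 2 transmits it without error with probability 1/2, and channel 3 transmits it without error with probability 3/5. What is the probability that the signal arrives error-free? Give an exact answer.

9/35

Each stage is reached only if all earlier stages succeed, so
P = 6/7 × 1/2 × 3/5 = 18/70 = 9/35.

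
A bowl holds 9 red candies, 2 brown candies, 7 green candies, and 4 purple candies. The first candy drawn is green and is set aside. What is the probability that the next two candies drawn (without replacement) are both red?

With the first candy removed, 9 red remain out of 21.
P = 9/21 × 8/20 = 72/420 = 6/35.

6/35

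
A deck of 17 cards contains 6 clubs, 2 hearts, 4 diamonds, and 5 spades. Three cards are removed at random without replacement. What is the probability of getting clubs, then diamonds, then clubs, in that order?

1/34

Multiply the probability of each draw given the previous ones:
P = 6/17 × 4/16 × 5/15 = 120/4080 = 1/34.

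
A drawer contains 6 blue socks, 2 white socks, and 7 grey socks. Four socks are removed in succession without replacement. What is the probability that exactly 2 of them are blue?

One ordering (blue drawn first) has probability 6/15 × 5/14 × 9/13 × 8/12 = 2160/32760 = 6/91.
There are C(4,2) = 6 such orderings, each equally likely, so P = 6 × 6/91 = 36/91.

36/91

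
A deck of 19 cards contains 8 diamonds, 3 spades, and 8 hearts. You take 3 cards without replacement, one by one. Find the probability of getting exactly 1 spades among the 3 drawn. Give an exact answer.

120/323

One ordering (a spade drawn first) has probability 3/19 × 16/18 × 15/17 = 720/5814 = 40/323.
There are C(3,1) = 3 such orderings, each equally likely, so P = 3 × 40/323 = 120/323.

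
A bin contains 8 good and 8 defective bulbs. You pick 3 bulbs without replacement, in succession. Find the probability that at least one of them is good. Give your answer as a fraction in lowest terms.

9/10

P(no good) = 8/16 × 7/15 × 6/14 = 336/3360 = 1/10.
P(at least one) = 1 − 1/10 = 9/10.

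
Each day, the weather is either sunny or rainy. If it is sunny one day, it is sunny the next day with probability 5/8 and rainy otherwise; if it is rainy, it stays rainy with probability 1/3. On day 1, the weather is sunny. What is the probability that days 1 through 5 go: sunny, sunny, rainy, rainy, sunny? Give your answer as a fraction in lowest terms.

Day 1 is given. For each transition, use the conditional probability from the current state:
P(sunny | sunny) = 5/8; P(rainy | sunny) = 3/8; P(rainy | rainy) = 1/3; P(sunny | rainy) = 2/3.
P = 5/8 × 3/8 × 1/3 × 2/3 = 30/576 = 5/96.

5/96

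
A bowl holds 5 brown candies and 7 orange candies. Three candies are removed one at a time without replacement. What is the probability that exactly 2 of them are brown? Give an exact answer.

7/22

One ordering (brown drawn first) has probability 5/12 × 4/11 × 7/10 = 140/1320 = 7/66.
There are C(3,2) = 3 such orderings, each equally likely, so P = 3 × 7/66 = 7/22.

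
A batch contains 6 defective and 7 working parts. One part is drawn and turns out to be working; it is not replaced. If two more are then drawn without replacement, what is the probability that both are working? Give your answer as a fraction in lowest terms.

After the first draw, 6 of the remaining 12 parts are working.
P = 6/12 × 5/11 = 30/132 = 5/22.

5/22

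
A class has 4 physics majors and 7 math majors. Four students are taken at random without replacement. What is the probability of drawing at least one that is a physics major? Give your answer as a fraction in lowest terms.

P(no physics majors) = 7/11 × 6/10 × 5/9 × 4/8 = 840/7920 = 7/66.
P(at least one) = 1 − 7/66 = 59/66.

59/66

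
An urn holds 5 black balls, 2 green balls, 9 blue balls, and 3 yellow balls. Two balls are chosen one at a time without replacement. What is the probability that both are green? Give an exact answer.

1/171

P = 2/19 × 1/18 = 2/342 = 1/171.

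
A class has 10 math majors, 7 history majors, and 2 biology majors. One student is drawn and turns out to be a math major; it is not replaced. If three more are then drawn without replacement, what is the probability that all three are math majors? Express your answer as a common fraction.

After the first draw, 9 of the remaining 18 students are math majors.
P = 9/18 × 8/17 × 7/16 = 504/4896 = 7/68.

7/68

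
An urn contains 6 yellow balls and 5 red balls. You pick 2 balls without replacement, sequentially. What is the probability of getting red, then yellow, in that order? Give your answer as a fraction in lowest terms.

3/11

Multiply the probability of each draw given the previous ones:
P = 5/11 × 6/10 = 30/110 = 3/11.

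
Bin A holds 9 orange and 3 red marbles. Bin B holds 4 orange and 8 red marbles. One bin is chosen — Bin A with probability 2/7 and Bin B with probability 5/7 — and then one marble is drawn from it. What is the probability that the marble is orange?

From Bin A: P(orange) = 9/12.
From Bin B: P(orange) = 4/12.
Total probability = (2/7)(9/12) + (5/7)(4/12) = 19/42.

19/42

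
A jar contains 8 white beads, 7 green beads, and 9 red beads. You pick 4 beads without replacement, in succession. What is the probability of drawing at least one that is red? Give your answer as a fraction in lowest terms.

441/506

P(no red) = 15/24 × 14/23 × 13/22 × 12/21 = 32760/255024 = 65/506.
P(at least one) = 1 − 65/506 = 441/506.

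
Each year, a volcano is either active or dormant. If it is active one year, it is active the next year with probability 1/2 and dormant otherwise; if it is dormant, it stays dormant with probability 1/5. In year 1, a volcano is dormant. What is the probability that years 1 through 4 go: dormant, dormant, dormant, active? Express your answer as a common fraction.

4/125

Year 1 is given. For each transition, use the conditional probability from the current state:
P(dormant | dormant) = 1/5; P(dormant | dormant) = 1/5; P(active | dormant) = 4/5.
P = 1/5 × 1/5 × 4/5 = 4/125.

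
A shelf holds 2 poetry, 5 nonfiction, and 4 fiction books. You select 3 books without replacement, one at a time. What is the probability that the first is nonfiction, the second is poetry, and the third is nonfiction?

Each draw changes the counts, so multiply the conditional probabilities along the sequence:
P = 5/11 × 2/10 × 4/9 = 40/990 = 4/99.

4/99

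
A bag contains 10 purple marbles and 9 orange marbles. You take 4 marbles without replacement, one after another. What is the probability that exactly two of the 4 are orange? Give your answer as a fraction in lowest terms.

135/323

One ordering (orange drawn first) has probability 9/19 × 8/18 × 10/17 × 9/16 = 6480/93024 = 45/646.
There are C(4,2) = 6 such orderings, each equally likely, so P = 6 × 45/646 = 135/323.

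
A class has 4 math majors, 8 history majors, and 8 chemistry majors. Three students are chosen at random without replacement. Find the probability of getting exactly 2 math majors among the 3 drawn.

8/95

One ordering (math majors drawn first) has probability 4/20 × 3/19 × 16/18 = 192/6840 = 8/285.
There are C(3,2) = 3 such orderings, each equally likely, so P = 3 × 8/285 = 8/95.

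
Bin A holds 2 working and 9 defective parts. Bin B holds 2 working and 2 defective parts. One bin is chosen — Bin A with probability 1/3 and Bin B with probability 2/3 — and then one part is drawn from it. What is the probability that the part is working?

13/33

From Bin A: P(working) = 2/11.
From Bin B: P(working) = 2/4.
Total probability = (1/3)(2/11) + (2/3)(2/4) = 13/33.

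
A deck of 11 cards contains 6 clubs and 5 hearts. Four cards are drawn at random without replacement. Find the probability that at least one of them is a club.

65/66

P(no clubs) = 5/11 × 4/10 × 3/9 × 2/8 = 120/7920 = 1/66.
P(at least one) = 1 − 1/66 = 65/66.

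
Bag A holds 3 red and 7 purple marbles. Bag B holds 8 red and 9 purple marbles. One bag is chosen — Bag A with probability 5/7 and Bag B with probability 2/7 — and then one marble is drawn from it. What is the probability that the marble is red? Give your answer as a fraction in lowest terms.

83/238

From Bag A: P(red) = 3/10.
From Bag B: P(red) = 8/17.
Total probability = (5/7)(3/10) + (2/7)(8/17) = 83/238.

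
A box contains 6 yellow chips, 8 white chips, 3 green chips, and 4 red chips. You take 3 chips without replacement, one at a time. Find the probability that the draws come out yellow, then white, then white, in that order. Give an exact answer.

Multiply the probability of each draw given the previous ones:
P = 6/21 × 8/20 × 7/19 = 336/7980 = 4/95.

4/95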